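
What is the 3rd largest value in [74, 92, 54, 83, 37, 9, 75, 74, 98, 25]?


Sort descending: [98, 92, 83, 75, 74, 74, 54, 37, 25, 9]
The 3rd element (1-indexed) is at index 2.
Value = 83
Final answer: 83


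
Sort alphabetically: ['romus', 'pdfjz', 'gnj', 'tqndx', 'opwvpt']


Compare strings character by character (the first differing letter decides):
  'gnj' < 'opwvpt' since 'g' < 'o' at position 1
  'opwvpt' < 'pdfjz' since 'o' < 'p' at position 1
  'pdfjz' < 'romus' since 'p' < 'r' at position 1
  'romus' < 'tqndx' since 'r' < 't' at position 1
Chaining these comparisons gives the alphabetical order.
Final answer: ['gnj', 'opwvpt', 'pdfjz', 'romus', 'tqndx']


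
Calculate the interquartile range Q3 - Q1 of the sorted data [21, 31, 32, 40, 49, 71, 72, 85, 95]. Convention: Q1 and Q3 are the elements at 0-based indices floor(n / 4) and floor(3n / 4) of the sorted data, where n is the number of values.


The data has n = 9 elements.
Q1 index = floor(9 / 4) = floor(2.25) = 2; Q3 index = floor(3 * 9 / 4) = floor(6.75) = 6
Q1 = element at index 2 = 32
Q3 = element at index 6 = 72
IQR = 72 - 32 = 40
Final answer: 40


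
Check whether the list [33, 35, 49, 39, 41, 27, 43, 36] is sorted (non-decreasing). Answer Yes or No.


Check consecutive pairs:
  33 <= 35? True
  35 <= 49? True
  49 <= 39? False
  39 <= 41? True
  41 <= 27? False
  27 <= 43? True
  43 <= 36? False
3 consecutive pair(s) are out of order, so the list is not sorted.
Final answer: No


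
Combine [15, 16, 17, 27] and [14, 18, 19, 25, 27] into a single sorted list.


List A: [15, 16, 17, 27]
List B: [14, 18, 19, 25, 27]
Repeatedly compare the front elements and take the smaller:
  15 vs 14 -> take 14
  15 vs 18 -> take 15
  16 vs 18 -> take 16
  17 vs 18 -> take 17
  27 vs 18 -> take 18
  27 vs 19 -> take 19
  27 vs 25 -> take 25
  27 vs 27 -> take 27
  A is exhausted; append the rest of B: [27]
Final answer: [14, 15, 16, 17, 18, 19, 25, 27, 27]


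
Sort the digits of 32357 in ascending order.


The number 32357 has digits: 3, 2, 3, 5, 7
Sorted: 2, 3, 3, 5, 7
Joining the sorted digits gives the result.
Final answer: 23357


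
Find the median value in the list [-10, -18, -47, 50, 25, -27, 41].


First, sort the list: [-47, -27, -18, -10, 25, 41, 50]
The list has 7 elements (odd count).
The middle index is 3 (0-based), and the element there is -10.
Final answer: -10


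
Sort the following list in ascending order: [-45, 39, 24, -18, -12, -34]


Original list: [-45, 39, 24, -18, -12, -34]
Repeatedly take the smallest remaining element:
  Remaining [-45, 39, 24, -18, -12, -34] -> smallest is -45
  Remaining [39, 24, -18, -12, -34] -> smallest is -34
  Remaining [39, 24, -18, -12] -> smallest is -18
  Remaining [39, 24, -12] -> smallest is -12
  Remaining [39, 24] -> smallest is 24
  Remaining [39] -> smallest is 39
Collecting the picks in order gives the sorted list.
Final answer: [-45, -34, -18, -12, 24, 39]


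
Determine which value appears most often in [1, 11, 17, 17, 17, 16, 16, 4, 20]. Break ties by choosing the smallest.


Count the frequency of each value:
  1 appears 1 time(s)
  4 appears 1 time(s)
  11 appears 1 time(s)
  16 appears 2 time(s)
  17 appears 3 time(s)
  20 appears 1 time(s)
Maximum frequency is 3.
Only 17 reaches that frequency, so it is the mode.
Final answer: 17


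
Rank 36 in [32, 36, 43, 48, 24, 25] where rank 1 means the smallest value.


Sort ascending: [24, 25, 32, 36, 43, 48]
Find 36 in the sorted list.
36 is at position 4 (1-indexed).
Final answer: 4


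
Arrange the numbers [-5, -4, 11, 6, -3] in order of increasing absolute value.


Compute absolute values:
  |-5| = 5
  |-4| = 4
  |11| = 11
  |6| = 6
  |-3| = 3
Absolute values in increasing order: 3 < 4 < 5 < 6 < 11
Listing the original numbers in that order gives the answer.
Final answer: [-3, -4, -5, 6, 11]


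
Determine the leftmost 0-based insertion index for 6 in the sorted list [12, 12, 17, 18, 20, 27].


List is sorted: [12, 12, 17, 18, 20, 27]
We need the leftmost position where 6 can be inserted, i.e. the first index whose element is >= 6 (or the end of the list if none is).
Binary search with low=0, high=6 (0-based indices):
  low=0, high=6, mid=3: a[3]=18 >= 6, so high = 3
  low=0, high=3, mid=1: a[1]=12 >= 6, so high = 1
  low=0, high=1, mid=0: a[0]=12 >= 6, so high = 0
Now low = high = 0, so the insertion index is 0.
Final answer: 0


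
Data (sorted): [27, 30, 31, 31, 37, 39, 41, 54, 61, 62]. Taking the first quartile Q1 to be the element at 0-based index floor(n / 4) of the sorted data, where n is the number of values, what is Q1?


The list has n = 10 elements.
Q1 index = floor(10 / 4) = floor(2.5) = 2
Counting from index 0 in the sorted data, the element at index 2 is 31.
Final answer: 31


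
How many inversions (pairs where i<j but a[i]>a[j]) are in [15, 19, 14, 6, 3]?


For each element, count the later elements that are smaller than it:
  15 (index 0): smaller elements after it = [14, 6, 3] -> 3
  19 (index 1): smaller elements after it = [14, 6, 3] -> 3
  14 (index 2): smaller elements after it = [6, 3] -> 2
  6 (index 3): smaller elements after it = [3] -> 1
Total inversions = 3 + 3 + 2 + 1 = 9
Final answer: 9


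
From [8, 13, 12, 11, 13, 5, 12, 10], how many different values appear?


List all unique values:
Distinct values: [5, 8, 10, 11, 12, 13]
Count = 6
Final answer: 6


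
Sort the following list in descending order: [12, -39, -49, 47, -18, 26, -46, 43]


Original list: [12, -39, -49, 47, -18, 26, -46, 43]
Repeatedly take the largest remaining element:
  Remaining [12, -39, -49, 47, -18, 26, -46, 43] -> largest is 47
  Remaining [12, -39, -49, -18, 26, -46, 43] -> largest is 43
  Remaining [12, -39, -49, -18, 26, -46] -> largest is 26
  Remaining [12, -39, -49, -18, -46] -> largest is 12
  Remaining [-39, -49, -18, -46] -> largest is -18
  Remaining [-39, -49, -46] -> largest is -39
  Remaining [-49, -46] -> largest is -46
  Remaining [-49] -> largest is -49
Collecting the picks in order gives the descending list.
Final answer: [47, 43, 26, 12, -18, -39, -46, -49]


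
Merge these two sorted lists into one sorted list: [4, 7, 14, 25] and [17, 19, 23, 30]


List A: [4, 7, 14, 25]
List B: [17, 19, 23, 30]
Repeatedly compare the front elements and take the smaller:
  4 vs 17 -> take 4
  7 vs 17 -> take 7
  14 vs 17 -> take 14
  25 vs 17 -> take 17
  25 vs 19 -> take 19
  25 vs 23 -> take 23
  25 vs 30 -> take 25
  A is exhausted; append the rest of B: [30]
Final answer: [4, 7, 14, 17, 19, 23, 25, 30]


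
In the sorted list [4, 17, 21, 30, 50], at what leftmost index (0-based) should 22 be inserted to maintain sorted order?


List is sorted: [4, 17, 21, 30, 50]
We need the leftmost position where 22 can be inserted, i.e. the first index whose element is >= 22 (or the end of the list if none is).
Binary search with low=0, high=5 (0-based indices):
  low=0, high=5, mid=2: a[2]=21 < 22, so low = 3
  low=3, high=5, mid=4: a[4]=50 >= 22, so high = 4
  low=3, high=4, mid=3: a[3]=30 >= 22, so high = 3
Now low = high = 3, so the insertion index is 3.
Final answer: 3


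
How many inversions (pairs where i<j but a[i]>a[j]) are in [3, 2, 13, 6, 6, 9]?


For each element, count the later elements that are smaller than it:
  3 (index 0): smaller elements after it = [2] -> 1
  2 (index 1): smaller elements after it = [] -> 0
  13 (index 2): smaller elements after it = [6, 6, 9] -> 3
  6 (index 3): smaller elements after it = [] -> 0
  6 (index 4): smaller elements after it = [] -> 0
Total inversions = 1 + 0 + 3 + 0 + 0 = 4
Final answer: 4


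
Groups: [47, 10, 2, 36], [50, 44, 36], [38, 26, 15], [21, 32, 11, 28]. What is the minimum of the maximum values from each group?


Find max of each group:
  Group 1: [47, 10, 2, 36] -> max = 47
  Group 2: [50, 44, 36] -> max = 50
  Group 3: [38, 26, 15] -> max = 38
  Group 4: [21, 32, 11, 28] -> max = 32
Maxes: [47, 50, 38, 32]
Minimum of maxes = 32
Final answer: 32


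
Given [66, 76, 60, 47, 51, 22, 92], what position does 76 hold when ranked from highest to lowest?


Sort descending: [92, 76, 66, 60, 51, 47, 22]
Find 76 in the sorted list.
76 is at position 2.
Final answer: 2


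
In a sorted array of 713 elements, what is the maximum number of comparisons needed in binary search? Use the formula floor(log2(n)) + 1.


Binary search halves the search space each step.
Maximum comparisons = floor(log2(713)) + 1
log2(713) = 9.4778
floor(log2(713)) = 9, so 9 + 1 = 10
Final answer: 10


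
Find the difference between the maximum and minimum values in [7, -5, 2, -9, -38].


Maximum value: 7
Minimum value: -38
Range = 7 - (-38) = 45
Final answer: 45


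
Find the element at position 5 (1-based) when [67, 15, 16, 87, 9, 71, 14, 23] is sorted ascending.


Sort ascending: [9, 14, 15, 16, 23, 67, 71, 87]
The 5th element (1-indexed) is at index 4.
Value = 23
Final answer: 23


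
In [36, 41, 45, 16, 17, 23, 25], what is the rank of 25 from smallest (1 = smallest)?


Sort ascending: [16, 17, 23, 25, 36, 41, 45]
Find 25 in the sorted list.
25 is at position 4 (1-indexed).
Final answer: 4


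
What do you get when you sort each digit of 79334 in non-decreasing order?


The number 79334 has digits: 7, 9, 3, 3, 4
Sorted: 3, 3, 4, 7, 9
Joining the sorted digits gives the result.
Final answer: 33479


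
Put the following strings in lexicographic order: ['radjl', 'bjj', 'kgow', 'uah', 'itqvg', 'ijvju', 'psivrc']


Compare strings character by character (the first differing letter decides):
  'bjj' < 'ijvju' since 'b' < 'i' at position 1
  'ijvju' < 'itqvg' since 'j' < 't' at position 2
  'itqvg' < 'kgow' since 'i' < 'k' at position 1
  'kgow' < 'psivrc' since 'k' < 'p' at position 1
  'psivrc' < 'radjl' since 'p' < 'r' at position 1
  'radjl' < 'uah' since 'r' < 'u' at position 1
Chaining these comparisons gives the alphabetical order.
Final answer: ['bjj', 'ijvju', 'itqvg', 'kgow', 'psivrc', 'radjl', 'uah']


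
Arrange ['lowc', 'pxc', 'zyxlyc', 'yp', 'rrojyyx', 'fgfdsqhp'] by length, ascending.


Compute lengths:
  'lowc' has length 4
  'pxc' has length 3
  'zyxlyc' has length 6
  'yp' has length 2
  'rrojyyx' has length 7
  'fgfdsqhp' has length 8
Lengths in increasing order: 2 < 3 < 4 < 6 < 7 < 8
Listing the words in that order gives the answer.
Final answer: ['yp', 'pxc', 'lowc', 'zyxlyc', 'rrojyyx', 'fgfdsqhp']


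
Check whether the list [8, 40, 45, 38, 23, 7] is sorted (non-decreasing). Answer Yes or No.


Check consecutive pairs:
  8 <= 40? True
  40 <= 45? True
  45 <= 38? False
  38 <= 23? False
  23 <= 7? False
3 consecutive pair(s) are out of order, so the list is not sorted.
Final answer: No


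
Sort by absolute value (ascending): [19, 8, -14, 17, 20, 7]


Compute absolute values:
  |19| = 19
  |8| = 8
  |-14| = 14
  |17| = 17
  |20| = 20
  |7| = 7
Absolute values in increasing order: 7 < 8 < 14 < 17 < 19 < 20
Listing the original numbers in that order gives the answer.
Final answer: [7, 8, -14, 17, 19, 20]


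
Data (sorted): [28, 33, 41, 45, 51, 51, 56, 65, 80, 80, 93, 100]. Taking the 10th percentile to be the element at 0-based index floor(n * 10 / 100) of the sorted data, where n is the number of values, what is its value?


The dataset has n = 12 elements.
Index = floor(12 * 10 / 100) = floor(120 / 100) = floor(1.2) = 1
Counting from index 0 in the sorted data, the element at index 1 is 33.
Final answer: 33


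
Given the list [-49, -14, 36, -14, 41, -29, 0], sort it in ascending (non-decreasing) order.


Original list: [-49, -14, 36, -14, 41, -29, 0]
Repeatedly take the smallest remaining element:
  Remaining [-49, -14, 36, -14, 41, -29, 0] -> smallest is -49
  Remaining [-14, 36, -14, 41, -29, 0] -> smallest is -29
  Remaining [-14, 36, -14, 41, 0] -> smallest is -14
  Remaining [36, -14, 41, 0] -> smallest is -14
  Remaining [36, 41, 0] -> smallest is 0
  Remaining [36, 41] -> smallest is 36
  Remaining [41] -> smallest is 41
Collecting the picks in order gives the sorted list.
Final answer: [-49, -29, -14, -14, 0, 36, 41]


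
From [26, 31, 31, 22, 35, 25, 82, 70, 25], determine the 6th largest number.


Sort descending: [82, 70, 35, 31, 31, 26, 25, 25, 22]
The 6th element (1-indexed) is at index 5.
Value = 26
Final answer: 26


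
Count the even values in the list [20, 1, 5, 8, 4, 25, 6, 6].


Check each element:
  20 is even
  1 is odd
  5 is odd
  8 is even
  4 is even
  25 is odd
  6 is even
  6 is even
Evens: [20, 8, 4, 6, 6]
Count of evens = 5
Final answer: 5


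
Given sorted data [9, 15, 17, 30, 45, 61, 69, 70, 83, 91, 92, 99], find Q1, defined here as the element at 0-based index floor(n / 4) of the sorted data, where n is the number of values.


The list has n = 12 elements.
Q1 index = floor(12 / 4) = floor(3) = 3
Counting from index 0 in the sorted data, the element at index 3 is 30.
Final answer: 30


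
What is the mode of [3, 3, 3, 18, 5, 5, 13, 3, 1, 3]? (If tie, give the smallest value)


Count the frequency of each value:
  1 appears 1 time(s)
  3 appears 5 time(s)
  5 appears 2 time(s)
  13 appears 1 time(s)
  18 appears 1 time(s)
Maximum frequency is 5.
Only 3 reaches that frequency, so it is the mode.
Final answer: 3


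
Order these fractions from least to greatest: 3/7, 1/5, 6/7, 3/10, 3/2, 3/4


Convert to decimal for comparison:
  3/7 = 0.4286
  1/5 = 0.2
  6/7 = 0.8571
  3/10 = 0.3
  3/2 = 1.5
  3/4 = 0.75
Decimals in increasing order: 0.2 < 0.3 < 0.4286 < 0.75 < 0.8571 < 1.5
Writing each back as its fraction gives the sorted order.
Final answer: 1/5, 3/10, 3/7, 3/4, 6/7, 3/2


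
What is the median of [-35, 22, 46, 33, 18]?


First, sort the list: [-35, 18, 22, 33, 46]
The list has 5 elements (odd count).
The middle index is 2 (0-based), and the element there is 22.
Final answer: 22


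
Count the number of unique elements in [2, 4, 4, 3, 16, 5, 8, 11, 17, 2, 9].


List all unique values:
Distinct values: [2, 3, 4, 5, 8, 9, 11, 16, 17]
Count = 9
Final answer: 9


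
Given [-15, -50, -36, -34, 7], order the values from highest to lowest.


Original list: [-15, -50, -36, -34, 7]
Repeatedly take the largest remaining element:
  Remaining [-15, -50, -36, -34, 7] -> largest is 7
  Remaining [-15, -50, -36, -34] -> largest is -15
  Remaining [-50, -36, -34] -> largest is -34
  Remaining [-50, -36] -> largest is -36
  Remaining [-50] -> largest is -50
Collecting the picks in order gives the descending list.
Final answer: [7, -15, -34, -36, -50]


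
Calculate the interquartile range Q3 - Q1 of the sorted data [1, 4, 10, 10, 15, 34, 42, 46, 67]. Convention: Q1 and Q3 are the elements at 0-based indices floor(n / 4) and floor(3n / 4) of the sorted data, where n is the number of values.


The data has n = 9 elements.
Q1 index = floor(9 / 4) = floor(2.25) = 2; Q3 index = floor(3 * 9 / 4) = floor(6.75) = 6
Q1 = element at index 2 = 10
Q3 = element at index 6 = 42
IQR = 42 - 10 = 32
Final answer: 32


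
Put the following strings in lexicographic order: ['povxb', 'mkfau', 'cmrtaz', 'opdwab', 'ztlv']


Compare strings character by character (the first differing letter decides):
  'cmrtaz' < 'mkfau' since 'c' < 'm' at position 1
  'mkfau' < 'opdwab' since 'm' < 'o' at position 1
  'opdwab' < 'povxb' since 'o' < 'p' at position 1
  'povxb' < 'ztlv' since 'p' < 'z' at position 1
Chaining these comparisons gives the alphabetical order.
Final answer: ['cmrtaz', 'mkfau', 'opdwab', 'povxb', 'ztlv']


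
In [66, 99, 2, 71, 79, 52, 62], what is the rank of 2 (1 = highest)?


Sort descending: [99, 79, 71, 66, 62, 52, 2]
Find 2 in the sorted list.
2 is at position 7.
Final answer: 7


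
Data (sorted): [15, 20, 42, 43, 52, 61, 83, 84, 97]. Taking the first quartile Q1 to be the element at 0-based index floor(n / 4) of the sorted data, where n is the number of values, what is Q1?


The list has n = 9 elements.
Q1 index = floor(9 / 4) = floor(2.25) = 2
Counting from index 0 in the sorted data, the element at index 2 is 42.
Final answer: 42


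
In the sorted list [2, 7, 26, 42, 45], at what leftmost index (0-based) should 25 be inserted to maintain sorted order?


List is sorted: [2, 7, 26, 42, 45]
We need the leftmost position where 25 can be inserted, i.e. the first index whose element is >= 25 (or the end of the list if none is).
Binary search with low=0, high=5 (0-based indices):
  low=0, high=5, mid=2: a[2]=26 >= 25, so high = 2
  low=0, high=2, mid=1: a[1]=7 < 25, so low = 2
Now low = high = 2, so the insertion index is 2.
Final answer: 2


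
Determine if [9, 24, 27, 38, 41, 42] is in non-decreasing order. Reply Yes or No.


Check consecutive pairs:
  9 <= 24? True
  24 <= 27? True
  27 <= 38? True
  38 <= 41? True
  41 <= 42? True
Every consecutive pair is in order, so the list is non-decreasing.
Final answer: Yes


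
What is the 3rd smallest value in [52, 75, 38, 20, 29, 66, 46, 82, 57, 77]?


Sort ascending: [20, 29, 38, 46, 52, 57, 66, 75, 77, 82]
The 3rd element (1-indexed) is at index 2.
Value = 38
Final answer: 38


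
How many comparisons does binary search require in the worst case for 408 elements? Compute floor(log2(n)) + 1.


Binary search halves the search space each step.
Maximum comparisons = floor(log2(408)) + 1
log2(408) = 8.6724
floor(log2(408)) = 8, so 8 + 1 = 9
Final answer: 9


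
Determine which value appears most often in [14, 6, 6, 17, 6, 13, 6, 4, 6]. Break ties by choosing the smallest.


Count the frequency of each value:
  4 appears 1 time(s)
  6 appears 5 time(s)
  13 appears 1 time(s)
  14 appears 1 time(s)
  17 appears 1 time(s)
Maximum frequency is 5.
Only 6 reaches that frequency, so it is the mode.
Final answer: 6


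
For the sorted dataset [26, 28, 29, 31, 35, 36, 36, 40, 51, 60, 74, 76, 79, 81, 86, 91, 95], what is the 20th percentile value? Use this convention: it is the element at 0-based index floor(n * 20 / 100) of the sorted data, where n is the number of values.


The dataset has n = 17 elements.
Index = floor(17 * 20 / 100) = floor(340 / 100) = floor(3.4) = 3
Counting from index 0 in the sorted data, the element at index 3 is 31.
Final answer: 31


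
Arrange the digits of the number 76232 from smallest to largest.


The number 76232 has digits: 7, 6, 2, 3, 2
Sorted: 2, 2, 3, 6, 7
Joining the sorted digits gives the result.
Final answer: 22367


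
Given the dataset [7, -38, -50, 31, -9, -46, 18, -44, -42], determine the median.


First, sort the list: [-50, -46, -44, -42, -38, -9, 7, 18, 31]
The list has 9 elements (odd count).
The middle index is 4 (0-based), and the element there is -38.
Final answer: -38


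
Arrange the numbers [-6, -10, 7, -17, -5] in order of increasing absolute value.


Compute absolute values:
  |-6| = 6
  |-10| = 10
  |7| = 7
  |-17| = 17
  |-5| = 5
Absolute values in increasing order: 5 < 6 < 7 < 10 < 17
Listing the original numbers in that order gives the answer.
Final answer: [-5, -6, 7, -10, -17]


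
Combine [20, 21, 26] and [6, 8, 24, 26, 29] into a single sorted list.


List A: [20, 21, 26]
List B: [6, 8, 24, 26, 29]
Repeatedly compare the front elements and take the smaller:
  20 vs 6 -> take 6
  20 vs 8 -> take 8
  20 vs 24 -> take 20
  21 vs 24 -> take 21
  26 vs 24 -> take 24
  26 vs 26 -> take 26
  A is exhausted; append the rest of B: [26, 29]
Final answer: [6, 8, 20, 21, 24, 26, 26, 29]


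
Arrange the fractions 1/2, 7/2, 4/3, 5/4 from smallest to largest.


Convert to decimal for comparison:
  1/2 = 0.5
  7/2 = 3.5
  4/3 = 1.3333
  5/4 = 1.25
Decimals in increasing order: 0.5 < 1.25 < 1.3333 < 3.5
Writing each back as its fraction gives the sorted order.
Final answer: 1/2, 5/4, 4/3, 7/2


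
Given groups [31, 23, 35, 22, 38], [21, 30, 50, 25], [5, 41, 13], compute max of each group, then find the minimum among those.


Find max of each group:
  Group 1: [31, 23, 35, 22, 38] -> max = 38
  Group 2: [21, 30, 50, 25] -> max = 50
  Group 3: [5, 41, 13] -> max = 41
Maxes: [38, 50, 41]
Minimum of maxes = 38
Final answer: 38


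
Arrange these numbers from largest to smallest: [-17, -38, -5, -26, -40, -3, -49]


Original list: [-17, -38, -5, -26, -40, -3, -49]
Repeatedly take the largest remaining element:
  Remaining [-17, -38, -5, -26, -40, -3, -49] -> largest is -3
  Remaining [-17, -38, -5, -26, -40, -49] -> largest is -5
  Remaining [-17, -38, -26, -40, -49] -> largest is -17
  Remaining [-38, -26, -40, -49] -> largest is -26
  Remaining [-38, -40, -49] -> largest is -38
  Remaining [-40, -49] -> largest is -40
  Remaining [-49] -> largest is -49
Collecting the picks in order gives the descending list.
Final answer: [-3, -5, -17, -26, -38, -40, -49]


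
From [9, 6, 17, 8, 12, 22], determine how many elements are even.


Check each element:
  9 is odd
  6 is even
  17 is odd
  8 is even
  12 is even
  22 is even
Evens: [6, 8, 12, 22]
Count of evens = 4
Final answer: 4


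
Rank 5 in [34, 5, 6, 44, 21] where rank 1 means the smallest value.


Sort ascending: [5, 6, 21, 34, 44]
Find 5 in the sorted list.
5 is at position 1 (1-indexed).
Final answer: 1


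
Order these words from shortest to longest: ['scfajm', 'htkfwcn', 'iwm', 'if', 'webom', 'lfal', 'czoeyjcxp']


Compute lengths:
  'scfajm' has length 6
  'htkfwcn' has length 7
  'iwm' has length 3
  'if' has length 2
  'webom' has length 5
  'lfal' has length 4
  'czoeyjcxp' has length 9
Lengths in increasing order: 2 < 3 < 4 < 5 < 6 < 7 < 9
Listing the words in that order gives the answer.
Final answer: ['if', 'iwm', 'lfal', 'webom', 'scfajm', 'htkfwcn', 'czoeyjcxp']


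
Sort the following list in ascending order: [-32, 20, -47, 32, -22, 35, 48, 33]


Original list: [-32, 20, -47, 32, -22, 35, 48, 33]
Repeatedly take the smallest remaining element:
  Remaining [-32, 20, -47, 32, -22, 35, 48, 33] -> smallest is -47
  Remaining [-32, 20, 32, -22, 35, 48, 33] -> smallest is -32
  Remaining [20, 32, -22, 35, 48, 33] -> smallest is -22
  Remaining [20, 32, 35, 48, 33] -> smallest is 20
  Remaining [32, 35, 48, 33] -> smallest is 32
  Remaining [35, 48, 33] -> smallest is 33
  Remaining [35, 48] -> smallest is 35
  Remaining [48] -> smallest is 48
Collecting the picks in order gives the sorted list.
Final answer: [-47, -32, -22, 20, 32, 33, 35, 48]


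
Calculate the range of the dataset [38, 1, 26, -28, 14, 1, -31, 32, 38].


Maximum value: 38
Minimum value: -31
Range = 38 - (-31) = 69
Final answer: 69


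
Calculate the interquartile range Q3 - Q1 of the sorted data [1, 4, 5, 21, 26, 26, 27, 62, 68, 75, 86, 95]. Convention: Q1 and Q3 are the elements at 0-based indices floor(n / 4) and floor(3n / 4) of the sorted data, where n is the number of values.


The data has n = 12 elements.
Q1 index = floor(12 / 4) = floor(3) = 3; Q3 index = floor(3 * 12 / 4) = floor(9) = 9
Q1 = element at index 3 = 21
Q3 = element at index 9 = 75
IQR = 75 - 21 = 54
Final answer: 54


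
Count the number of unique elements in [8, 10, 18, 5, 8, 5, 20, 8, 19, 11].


List all unique values:
Distinct values: [5, 8, 10, 11, 18, 19, 20]
Count = 7
Final answer: 7


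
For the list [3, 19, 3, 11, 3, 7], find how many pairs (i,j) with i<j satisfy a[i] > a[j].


For each element, count the later elements that are smaller than it:
  3 (index 0): smaller elements after it = [] -> 0
  19 (index 1): smaller elements after it = [3, 11, 3, 7] -> 4
  3 (index 2): smaller elements after it = [] -> 0
  11 (index 3): smaller elements after it = [3, 7] -> 2
  3 (index 4): smaller elements after it = [] -> 0
Total inversions = 0 + 4 + 0 + 2 + 0 = 6
Final answer: 6


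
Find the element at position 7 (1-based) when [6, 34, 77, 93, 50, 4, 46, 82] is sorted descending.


Sort descending: [93, 82, 77, 50, 46, 34, 6, 4]
The 7th element (1-indexed) is at index 6.
Value = 6
Final answer: 6


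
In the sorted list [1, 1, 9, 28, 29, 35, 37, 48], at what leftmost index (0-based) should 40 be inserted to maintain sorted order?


List is sorted: [1, 1, 9, 28, 29, 35, 37, 48]
We need the leftmost position where 40 can be inserted, i.e. the first index whose element is >= 40 (or the end of the list if none is).
Binary search with low=0, high=8 (0-based indices):
  low=0, high=8, mid=4: a[4]=29 < 40, so low = 5
  low=5, high=8, mid=6: a[6]=37 < 40, so low = 7
  low=7, high=8, mid=7: a[7]=48 >= 40, so high = 7
Now low = high = 7, so the insertion index is 7.
Final answer: 7


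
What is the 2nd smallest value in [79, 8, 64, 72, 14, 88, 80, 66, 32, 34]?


Sort ascending: [8, 14, 32, 34, 64, 66, 72, 79, 80, 88]
The 2nd element (1-indexed) is at index 1.
Value = 14
Final answer: 14


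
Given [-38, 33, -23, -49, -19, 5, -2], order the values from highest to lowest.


Original list: [-38, 33, -23, -49, -19, 5, -2]
Repeatedly take the largest remaining element:
  Remaining [-38, 33, -23, -49, -19, 5, -2] -> largest is 33
  Remaining [-38, -23, -49, -19, 5, -2] -> largest is 5
  Remaining [-38, -23, -49, -19, -2] -> largest is -2
  Remaining [-38, -23, -49, -19] -> largest is -19
  Remaining [-38, -23, -49] -> largest is -23
  Remaining [-38, -49] -> largest is -38
  Remaining [-49] -> largest is -49
Collecting the picks in order gives the descending list.
Final answer: [33, 5, -2, -19, -23, -38, -49]


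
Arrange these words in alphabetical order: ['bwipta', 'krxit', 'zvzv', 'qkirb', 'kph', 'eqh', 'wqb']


Compare strings character by character (the first differing letter decides):
  'bwipta' < 'eqh' since 'b' < 'e' at position 1
  'eqh' < 'kph' since 'e' < 'k' at position 1
  'kph' < 'krxit' since 'p' < 'r' at position 2
  'krxit' < 'qkirb' since 'k' < 'q' at position 1
  'qkirb' < 'wqb' since 'q' < 'w' at position 1
  'wqb' < 'zvzv' since 'w' < 'z' at position 1
Chaining these comparisons gives the alphabetical order.
Final answer: ['bwipta', 'eqh', 'kph', 'krxit', 'qkirb', 'wqb', 'zvzv']


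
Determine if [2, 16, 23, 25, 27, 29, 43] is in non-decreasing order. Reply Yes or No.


Check consecutive pairs:
  2 <= 16? True
  16 <= 23? True
  23 <= 25? True
  25 <= 27? True
  27 <= 29? True
  29 <= 43? True
Every consecutive pair is in order, so the list is non-decreasing.
Final answer: Yes


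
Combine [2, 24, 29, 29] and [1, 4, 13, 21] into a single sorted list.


List A: [2, 24, 29, 29]
List B: [1, 4, 13, 21]
Repeatedly compare the front elements and take the smaller:
  2 vs 1 -> take 1
  2 vs 4 -> take 2
  24 vs 4 -> take 4
  24 vs 13 -> take 13
  24 vs 21 -> take 21
  B is exhausted; append the rest of A: [24, 29, 29]
Final answer: [1, 2, 4, 13, 21, 24, 29, 29]


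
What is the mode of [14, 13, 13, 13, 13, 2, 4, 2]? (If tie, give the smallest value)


Count the frequency of each value:
  2 appears 2 time(s)
  4 appears 1 time(s)
  13 appears 4 time(s)
  14 appears 1 time(s)
Maximum frequency is 4.
Only 13 reaches that frequency, so it is the mode.
Final answer: 13


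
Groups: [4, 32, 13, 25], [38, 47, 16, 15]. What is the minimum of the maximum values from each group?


Find max of each group:
  Group 1: [4, 32, 13, 25] -> max = 32
  Group 2: [38, 47, 16, 15] -> max = 47
Maxes: [32, 47]
Minimum of maxes = 32
Final answer: 32


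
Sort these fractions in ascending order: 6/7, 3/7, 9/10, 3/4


Convert to decimal for comparison:
  6/7 = 0.8571
  3/7 = 0.4286
  9/10 = 0.9
  3/4 = 0.75
Decimals in increasing order: 0.4286 < 0.75 < 0.8571 < 0.9
Writing each back as its fraction gives the sorted order.
Final answer: 3/7, 3/4, 6/7, 9/10


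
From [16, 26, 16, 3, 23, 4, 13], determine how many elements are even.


Check each element:
  16 is even
  26 is even
  16 is even
  3 is odd
  23 is odd
  4 is even
  13 is odd
Evens: [16, 26, 16, 4]
Count of evens = 4
Final answer: 4


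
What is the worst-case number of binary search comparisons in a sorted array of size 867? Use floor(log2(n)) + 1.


Binary search halves the search space each step.
Maximum comparisons = floor(log2(867)) + 1
log2(867) = 9.7599
floor(log2(867)) = 9, so 9 + 1 = 10
Final answer: 10


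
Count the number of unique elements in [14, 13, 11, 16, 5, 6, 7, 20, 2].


List all unique values:
Distinct values: [2, 5, 6, 7, 11, 13, 14, 16, 20]
Count = 9
Final answer: 9


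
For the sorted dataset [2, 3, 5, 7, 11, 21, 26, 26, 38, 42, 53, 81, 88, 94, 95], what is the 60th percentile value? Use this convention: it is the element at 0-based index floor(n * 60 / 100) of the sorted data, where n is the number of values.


The dataset has n = 15 elements.
Index = floor(15 * 60 / 100) = floor(900 / 100) = floor(9) = 9
Counting from index 0 in the sorted data, the element at index 9 is 42.
Final answer: 42


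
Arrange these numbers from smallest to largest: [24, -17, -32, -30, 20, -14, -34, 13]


Original list: [24, -17, -32, -30, 20, -14, -34, 13]
Repeatedly take the smallest remaining element:
  Remaining [24, -17, -32, -30, 20, -14, -34, 13] -> smallest is -34
  Remaining [24, -17, -32, -30, 20, -14, 13] -> smallest is -32
  Remaining [24, -17, -30, 20, -14, 13] -> smallest is -30
  Remaining [24, -17, 20, -14, 13] -> smallest is -17
  Remaining [24, 20, -14, 13] -> smallest is -14
  Remaining [24, 20, 13] -> smallest is 13
  Remaining [24, 20] -> smallest is 20
  Remaining [24] -> smallest is 24
Collecting the picks in order gives the sorted list.
Final answer: [-34, -32, -30, -17, -14, 13, 20, 24]


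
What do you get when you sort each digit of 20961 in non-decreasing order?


The number 20961 has digits: 2, 0, 9, 6, 1
Sorted: 0, 1, 2, 6, 9
Joining the sorted digits gives the result.
Final answer: 01269


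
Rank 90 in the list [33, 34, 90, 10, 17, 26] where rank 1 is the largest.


Sort descending: [90, 34, 33, 26, 17, 10]
Find 90 in the sorted list.
90 is at position 1.
Final answer: 1


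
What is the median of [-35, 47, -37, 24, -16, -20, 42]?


First, sort the list: [-37, -35, -20, -16, 24, 42, 47]
The list has 7 elements (odd count).
The middle index is 3 (0-based), and the element there is -16.
Final answer: -16


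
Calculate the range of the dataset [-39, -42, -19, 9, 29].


Maximum value: 29
Minimum value: -42
Range = 29 - (-42) = 71
Final answer: 71


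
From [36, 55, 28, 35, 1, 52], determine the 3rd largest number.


Sort descending: [55, 52, 36, 35, 28, 1]
The 3rd element (1-indexed) is at index 2.
Value = 36
Final answer: 36


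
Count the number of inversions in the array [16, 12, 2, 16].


For each element, count the later elements that are smaller than it:
  16 (index 0): smaller elements after it = [12, 2] -> 2
  12 (index 1): smaller elements after it = [2] -> 1
  2 (index 2): smaller elements after it = [] -> 0
Total inversions = 2 + 1 + 0 = 3
Final answer: 3


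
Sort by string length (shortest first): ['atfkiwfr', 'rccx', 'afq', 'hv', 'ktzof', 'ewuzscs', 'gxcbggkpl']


Compute lengths:
  'atfkiwfr' has length 8
  'rccx' has length 4
  'afq' has length 3
  'hv' has length 2
  'ktzof' has length 5
  'ewuzscs' has length 7
  'gxcbggkpl' has length 9
Lengths in increasing order: 2 < 3 < 4 < 5 < 7 < 8 < 9
Listing the words in that order gives the answer.
Final answer: ['hv', 'afq', 'rccx', 'ktzof', 'ewuzscs', 'atfkiwfr', 'gxcbggkpl']


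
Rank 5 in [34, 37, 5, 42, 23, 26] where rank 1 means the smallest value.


Sort ascending: [5, 23, 26, 34, 37, 42]
Find 5 in the sorted list.
5 is at position 1 (1-indexed).
Final answer: 1


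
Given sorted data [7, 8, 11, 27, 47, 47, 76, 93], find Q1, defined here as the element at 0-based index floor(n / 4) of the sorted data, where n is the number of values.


The list has n = 8 elements.
Q1 index = floor(8 / 4) = floor(2) = 2
Counting from index 0 in the sorted data, the element at index 2 is 11.
Final answer: 11


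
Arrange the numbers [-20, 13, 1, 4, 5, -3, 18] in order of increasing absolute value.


Compute absolute values:
  |-20| = 20
  |13| = 13
  |1| = 1
  |4| = 4
  |5| = 5
  |-3| = 3
  |18| = 18
Absolute values in increasing order: 1 < 3 < 4 < 5 < 13 < 18 < 20
Listing the original numbers in that order gives the answer.
Final answer: [1, -3, 4, 5, 13, 18, -20]


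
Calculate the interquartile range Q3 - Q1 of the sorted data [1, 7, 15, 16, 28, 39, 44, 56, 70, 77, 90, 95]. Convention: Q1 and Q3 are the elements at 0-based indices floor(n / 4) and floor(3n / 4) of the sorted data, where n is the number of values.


The data has n = 12 elements.
Q1 index = floor(12 / 4) = floor(3) = 3; Q3 index = floor(3 * 12 / 4) = floor(9) = 9
Q1 = element at index 3 = 16
Q3 = element at index 9 = 77
IQR = 77 - 16 = 61
Final answer: 61


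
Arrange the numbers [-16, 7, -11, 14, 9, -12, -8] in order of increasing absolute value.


Compute absolute values:
  |-16| = 16
  |7| = 7
  |-11| = 11
  |14| = 14
  |9| = 9
  |-12| = 12
  |-8| = 8
Absolute values in increasing order: 7 < 8 < 9 < 11 < 12 < 14 < 16
Listing the original numbers in that order gives the answer.
Final answer: [7, -8, 9, -11, -12, 14, -16]


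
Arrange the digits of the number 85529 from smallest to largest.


The number 85529 has digits: 8, 5, 5, 2, 9
Sorted: 2, 5, 5, 8, 9
Joining the sorted digits gives the result.
Final answer: 25589


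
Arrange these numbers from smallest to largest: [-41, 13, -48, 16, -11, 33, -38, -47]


Original list: [-41, 13, -48, 16, -11, 33, -38, -47]
Repeatedly take the smallest remaining element:
  Remaining [-41, 13, -48, 16, -11, 33, -38, -47] -> smallest is -48
  Remaining [-41, 13, 16, -11, 33, -38, -47] -> smallest is -47
  Remaining [-41, 13, 16, -11, 33, -38] -> smallest is -41
  Remaining [13, 16, -11, 33, -38] -> smallest is -38
  Remaining [13, 16, -11, 33] -> smallest is -11
  Remaining [13, 16, 33] -> smallest is 13
  Remaining [16, 33] -> smallest is 16
  Remaining [33] -> smallest is 33
Collecting the picks in order gives the sorted list.
Final answer: [-48, -47, -41, -38, -11, 13, 16, 33]


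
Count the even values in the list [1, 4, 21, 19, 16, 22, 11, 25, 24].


Check each element:
  1 is odd
  4 is even
  21 is odd
  19 is odd
  16 is even
  22 is even
  11 is odd
  25 is odd
  24 is even
Evens: [4, 16, 22, 24]
Count of evens = 4
Final answer: 4


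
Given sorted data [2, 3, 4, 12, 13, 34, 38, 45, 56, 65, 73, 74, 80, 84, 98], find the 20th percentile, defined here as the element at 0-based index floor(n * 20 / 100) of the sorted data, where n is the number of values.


The dataset has n = 15 elements.
Index = floor(15 * 20 / 100) = floor(300 / 100) = floor(3) = 3
Counting from index 0 in the sorted data, the element at index 3 is 12.
Final answer: 12


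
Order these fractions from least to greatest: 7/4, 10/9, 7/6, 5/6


Convert to decimal for comparison:
  7/4 = 1.75
  10/9 = 1.1111
  7/6 = 1.1667
  5/6 = 0.8333
Decimals in increasing order: 0.8333 < 1.1111 < 1.1667 < 1.75
Writing each back as its fraction gives the sorted order.
Final answer: 5/6, 10/9, 7/6, 7/4


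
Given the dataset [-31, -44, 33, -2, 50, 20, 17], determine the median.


First, sort the list: [-44, -31, -2, 17, 20, 33, 50]
The list has 7 elements (odd count).
The middle index is 3 (0-based), and the element there is 17.
Final answer: 17


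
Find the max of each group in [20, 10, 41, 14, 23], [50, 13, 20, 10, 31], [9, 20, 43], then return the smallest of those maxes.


Find max of each group:
  Group 1: [20, 10, 41, 14, 23] -> max = 41
  Group 2: [50, 13, 20, 10, 31] -> max = 50
  Group 3: [9, 20, 43] -> max = 43
Maxes: [41, 50, 43]
Minimum of maxes = 41
Final answer: 41


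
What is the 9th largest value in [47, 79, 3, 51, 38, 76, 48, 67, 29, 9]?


Sort descending: [79, 76, 67, 51, 48, 47, 38, 29, 9, 3]
The 9th element (1-indexed) is at index 8.
Value = 9
Final answer: 9


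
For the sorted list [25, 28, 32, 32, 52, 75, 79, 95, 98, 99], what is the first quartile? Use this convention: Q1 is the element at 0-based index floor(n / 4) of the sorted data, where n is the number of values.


The list has n = 10 elements.
Q1 index = floor(10 / 4) = floor(2.5) = 2
Counting from index 0 in the sorted data, the element at index 2 is 32.
Final answer: 32


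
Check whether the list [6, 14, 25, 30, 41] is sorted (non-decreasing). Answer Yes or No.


Check consecutive pairs:
  6 <= 14? True
  14 <= 25? True
  25 <= 30? True
  30 <= 41? True
Every consecutive pair is in order, so the list is non-decreasing.
Final answer: Yes


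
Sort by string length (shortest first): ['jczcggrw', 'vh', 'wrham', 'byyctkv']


Compute lengths:
  'jczcggrw' has length 8
  'vh' has length 2
  'wrham' has length 5
  'byyctkv' has length 7
Lengths in increasing order: 2 < 5 < 7 < 8
Listing the words in that order gives the answer.
Final answer: ['vh', 'wrham', 'byyctkv', 'jczcggrw']


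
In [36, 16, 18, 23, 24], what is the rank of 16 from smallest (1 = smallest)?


Sort ascending: [16, 18, 23, 24, 36]
Find 16 in the sorted list.
16 is at position 1 (1-indexed).
Final answer: 1


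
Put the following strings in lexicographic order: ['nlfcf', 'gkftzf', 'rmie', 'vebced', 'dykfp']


Compare strings character by character (the first differing letter decides):
  'dykfp' < 'gkftzf' since 'd' < 'g' at position 1
  'gkftzf' < 'nlfcf' since 'g' < 'n' at position 1
  'nlfcf' < 'rmie' since 'n' < 'r' at position 1
  'rmie' < 'vebced' since 'r' < 'v' at position 1
Chaining these comparisons gives the alphabetical order.
Final answer: ['dykfp', 'gkftzf', 'nlfcf', 'rmie', 'vebced']


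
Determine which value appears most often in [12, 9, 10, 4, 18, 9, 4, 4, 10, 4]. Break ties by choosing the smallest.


Count the frequency of each value:
  4 appears 4 time(s)
  9 appears 2 time(s)
  10 appears 2 time(s)
  12 appears 1 time(s)
  18 appears 1 time(s)
Maximum frequency is 4.
Only 4 reaches that frequency, so it is the mode.
Final answer: 4


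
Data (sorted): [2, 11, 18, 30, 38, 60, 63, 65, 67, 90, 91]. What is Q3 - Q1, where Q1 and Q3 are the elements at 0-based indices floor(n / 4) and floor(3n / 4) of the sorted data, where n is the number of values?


The data has n = 11 elements.
Q1 index = floor(11 / 4) = floor(2.75) = 2; Q3 index = floor(3 * 11 / 4) = floor(8.25) = 8
Q1 = element at index 2 = 18
Q3 = element at index 8 = 67
IQR = 67 - 18 = 49
Final answer: 49


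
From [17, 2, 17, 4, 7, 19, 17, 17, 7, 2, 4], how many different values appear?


List all unique values:
Distinct values: [2, 4, 7, 17, 19]
Count = 5
Final answer: 5


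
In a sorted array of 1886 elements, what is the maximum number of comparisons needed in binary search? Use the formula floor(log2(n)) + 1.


Binary search halves the search space each step.
Maximum comparisons = floor(log2(1886)) + 1
log2(1886) = 10.8811
floor(log2(1886)) = 10, so 10 + 1 = 11
Final answer: 11


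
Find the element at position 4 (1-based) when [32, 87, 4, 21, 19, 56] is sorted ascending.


Sort ascending: [4, 19, 21, 32, 56, 87]
The 4th element (1-indexed) is at index 3.
Value = 32
Final answer: 32


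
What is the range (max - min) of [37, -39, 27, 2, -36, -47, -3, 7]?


Maximum value: 37
Minimum value: -47
Range = 37 - (-47) = 84
Final answer: 84


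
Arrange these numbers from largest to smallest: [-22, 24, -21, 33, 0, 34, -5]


Original list: [-22, 24, -21, 33, 0, 34, -5]
Repeatedly take the largest remaining element:
  Remaining [-22, 24, -21, 33, 0, 34, -5] -> largest is 34
  Remaining [-22, 24, -21, 33, 0, -5] -> largest is 33
  Remaining [-22, 24, -21, 0, -5] -> largest is 24
  Remaining [-22, -21, 0, -5] -> largest is 0
  Remaining [-22, -21, -5] -> largest is -5
  Remaining [-22, -21] -> largest is -21
  Remaining [-22] -> largest is -22
Collecting the picks in order gives the descending list.
Final answer: [34, 33, 24, 0, -5, -21, -22]


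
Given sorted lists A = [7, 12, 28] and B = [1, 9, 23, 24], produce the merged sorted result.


List A: [7, 12, 28]
List B: [1, 9, 23, 24]
Repeatedly compare the front elements and take the smaller:
  7 vs 1 -> take 1
  7 vs 9 -> take 7
  12 vs 9 -> take 9
  12 vs 23 -> take 12
  28 vs 23 -> take 23
  28 vs 24 -> take 24
  B is exhausted; append the rest of A: [28]
Final answer: [1, 7, 9, 12, 23, 24, 28]
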